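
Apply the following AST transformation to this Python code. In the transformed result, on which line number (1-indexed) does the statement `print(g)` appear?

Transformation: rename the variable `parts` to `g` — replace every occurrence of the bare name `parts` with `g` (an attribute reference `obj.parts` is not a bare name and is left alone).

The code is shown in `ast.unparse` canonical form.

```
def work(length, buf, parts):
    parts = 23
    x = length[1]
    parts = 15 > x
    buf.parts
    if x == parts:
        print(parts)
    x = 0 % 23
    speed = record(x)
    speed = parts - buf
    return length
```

7

Transformed code:
def work(length, buf, g):
    g = 23
    x = length[1]
    g = 15 > x
    buf.parts
    if x == g:
        print(g)
    x = 0 % 23
    speed = record(x)
    speed = g - buf
    return length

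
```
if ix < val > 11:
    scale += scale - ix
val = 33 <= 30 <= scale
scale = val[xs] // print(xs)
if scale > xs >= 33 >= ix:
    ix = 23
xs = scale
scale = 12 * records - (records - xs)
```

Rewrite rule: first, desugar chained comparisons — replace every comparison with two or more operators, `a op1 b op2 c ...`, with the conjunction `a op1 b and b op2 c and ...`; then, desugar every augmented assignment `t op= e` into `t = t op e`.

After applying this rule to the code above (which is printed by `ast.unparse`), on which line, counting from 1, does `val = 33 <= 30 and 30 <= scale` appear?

Transformed code:
if ix < val and val > 11:
    scale = scale + (scale - ix)
val = 33 <= 30 and 30 <= scale
scale = val[xs] // print(xs)
if scale > xs and xs >= 33 and (33 >= ix):
    ix = 23
xs = scale
scale = 12 * records - (records - xs)

3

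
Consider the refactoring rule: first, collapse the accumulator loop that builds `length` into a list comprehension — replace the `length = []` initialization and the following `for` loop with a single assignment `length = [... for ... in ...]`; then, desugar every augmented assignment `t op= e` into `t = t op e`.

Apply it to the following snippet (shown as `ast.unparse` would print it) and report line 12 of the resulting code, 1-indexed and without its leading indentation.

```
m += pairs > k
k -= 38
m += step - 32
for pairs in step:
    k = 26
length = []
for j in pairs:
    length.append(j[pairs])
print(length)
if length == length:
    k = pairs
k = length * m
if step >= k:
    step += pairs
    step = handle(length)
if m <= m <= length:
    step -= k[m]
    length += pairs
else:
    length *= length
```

Transformed code:
m = m + (pairs > k)
k = k - 38
m = m + (step - 32)
for pairs in step:
    k = 26
length = [j[pairs] for j in pairs]
print(length)
if length == length:
    k = pairs
k = length * m
if step >= k:
    step = step + pairs
    step = handle(length)
if m <= m <= length:
    step = step - k[m]
    length = length + pairs
else:
    length = length * length

step = step + pairs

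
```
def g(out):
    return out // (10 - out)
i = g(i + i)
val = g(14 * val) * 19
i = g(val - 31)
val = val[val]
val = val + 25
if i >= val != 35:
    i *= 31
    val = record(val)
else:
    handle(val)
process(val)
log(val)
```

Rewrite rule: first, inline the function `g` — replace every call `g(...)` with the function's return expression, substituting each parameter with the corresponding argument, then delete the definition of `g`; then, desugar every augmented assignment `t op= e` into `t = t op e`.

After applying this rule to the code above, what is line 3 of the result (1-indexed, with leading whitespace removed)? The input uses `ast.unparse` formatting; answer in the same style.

Transformed code:
i = (i + i) // (10 - (i + i))
val = 14 * val // (10 - 14 * val) * 19
i = (val - 31) // (10 - (val - 31))
val = val[val]
val = val + 25
if i >= val != 35:
    i = i * 31
    val = record(val)
else:
    handle(val)
process(val)
log(val)

i = (val - 31) // (10 - (val - 31))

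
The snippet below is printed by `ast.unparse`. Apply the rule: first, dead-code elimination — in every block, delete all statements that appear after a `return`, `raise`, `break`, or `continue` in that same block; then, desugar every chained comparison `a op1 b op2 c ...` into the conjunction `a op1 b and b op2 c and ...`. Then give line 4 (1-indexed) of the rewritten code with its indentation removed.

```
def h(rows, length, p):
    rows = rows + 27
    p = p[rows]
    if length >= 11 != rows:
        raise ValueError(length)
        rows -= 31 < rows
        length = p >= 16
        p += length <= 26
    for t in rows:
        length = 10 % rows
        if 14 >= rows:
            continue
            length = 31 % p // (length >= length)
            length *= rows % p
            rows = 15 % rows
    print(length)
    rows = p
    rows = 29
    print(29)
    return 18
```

if length >= 11 and 11 != rows:

Transformed code:
def h(rows, length, p):
    rows = rows + 27
    p = p[rows]
    if length >= 11 and 11 != rows:
        raise ValueError(length)
    for t in rows:
        length = 10 % rows
        if 14 >= rows:
            continue
    print(length)
    rows = p
    rows = 29
    print(29)
    return 18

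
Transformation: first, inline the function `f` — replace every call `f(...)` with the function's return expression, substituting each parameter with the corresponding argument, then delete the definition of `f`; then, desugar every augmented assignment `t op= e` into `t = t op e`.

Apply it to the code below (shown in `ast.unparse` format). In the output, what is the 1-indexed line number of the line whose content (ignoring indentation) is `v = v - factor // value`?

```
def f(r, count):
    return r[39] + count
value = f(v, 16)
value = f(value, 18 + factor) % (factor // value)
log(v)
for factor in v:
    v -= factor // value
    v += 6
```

5

Transformed code:
value = v[39] + 16
value = (value[39] + (18 + factor)) % (factor // value)
log(v)
for factor in v:
    v = v - factor // value
    v = v + 6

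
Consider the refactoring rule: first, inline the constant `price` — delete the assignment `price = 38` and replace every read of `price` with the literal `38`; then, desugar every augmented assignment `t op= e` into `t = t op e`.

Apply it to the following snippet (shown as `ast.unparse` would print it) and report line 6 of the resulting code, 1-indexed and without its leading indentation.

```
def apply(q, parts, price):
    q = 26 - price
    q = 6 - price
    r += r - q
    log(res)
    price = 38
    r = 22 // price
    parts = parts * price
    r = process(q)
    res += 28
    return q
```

Transformed code:
def apply(q, parts, price):
    q = 26 - 38
    q = 6 - 38
    r = r + (r - q)
    log(res)
    r = 22 // 38
    parts = parts * 38
    r = process(q)
    res = res + 28
    return q

r = 22 // 38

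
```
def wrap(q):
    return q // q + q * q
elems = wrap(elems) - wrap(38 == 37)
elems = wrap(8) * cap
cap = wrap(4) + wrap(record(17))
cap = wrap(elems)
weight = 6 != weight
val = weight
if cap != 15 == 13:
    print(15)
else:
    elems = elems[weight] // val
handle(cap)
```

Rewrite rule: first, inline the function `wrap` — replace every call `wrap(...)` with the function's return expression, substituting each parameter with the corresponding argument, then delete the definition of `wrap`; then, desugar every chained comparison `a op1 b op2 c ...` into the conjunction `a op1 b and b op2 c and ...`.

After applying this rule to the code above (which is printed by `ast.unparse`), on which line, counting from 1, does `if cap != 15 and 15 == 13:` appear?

Transformed code:
elems = elems // elems + elems * elems - ((38 == 37) // (38 == 37) + (38 == 37) * (38 == 37))
elems = (8 // 8 + 8 * 8) * cap
cap = 4 // 4 + 4 * 4 + (record(17) // record(17) + record(17) * record(17))
cap = elems // elems + elems * elems
weight = 6 != weight
val = weight
if cap != 15 and 15 == 13:
    print(15)
else:
    elems = elems[weight] // val
handle(cap)

7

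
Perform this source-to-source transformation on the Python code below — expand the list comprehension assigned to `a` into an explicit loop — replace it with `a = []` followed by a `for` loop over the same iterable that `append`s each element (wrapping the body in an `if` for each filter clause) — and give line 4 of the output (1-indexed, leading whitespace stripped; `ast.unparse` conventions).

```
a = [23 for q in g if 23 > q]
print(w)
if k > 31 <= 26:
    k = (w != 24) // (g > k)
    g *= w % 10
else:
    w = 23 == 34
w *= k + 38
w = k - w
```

Transformed code:
a = []
for q in g:
    if 23 > q:
        a.append(23)
print(w)
if k > 31 <= 26:
    k = (w != 24) // (g > k)
    g *= w % 10
else:
    w = 23 == 34
w *= k + 38
w = k - w

a.append(23)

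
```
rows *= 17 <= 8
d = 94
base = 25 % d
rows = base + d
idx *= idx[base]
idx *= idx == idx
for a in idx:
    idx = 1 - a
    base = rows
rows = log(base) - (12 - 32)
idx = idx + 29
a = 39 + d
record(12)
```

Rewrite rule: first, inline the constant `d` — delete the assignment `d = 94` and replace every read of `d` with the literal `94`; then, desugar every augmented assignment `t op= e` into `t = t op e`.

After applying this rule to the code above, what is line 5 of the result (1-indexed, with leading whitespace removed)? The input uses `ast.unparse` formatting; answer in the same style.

idx = idx * (idx == idx)

Transformed code:
rows = rows * (17 <= 8)
base = 25 % 94
rows = base + 94
idx = idx * idx[base]
idx = idx * (idx == idx)
for a in idx:
    idx = 1 - a
    base = rows
rows = log(base) - (12 - 32)
idx = idx + 29
a = 39 + 94
record(12)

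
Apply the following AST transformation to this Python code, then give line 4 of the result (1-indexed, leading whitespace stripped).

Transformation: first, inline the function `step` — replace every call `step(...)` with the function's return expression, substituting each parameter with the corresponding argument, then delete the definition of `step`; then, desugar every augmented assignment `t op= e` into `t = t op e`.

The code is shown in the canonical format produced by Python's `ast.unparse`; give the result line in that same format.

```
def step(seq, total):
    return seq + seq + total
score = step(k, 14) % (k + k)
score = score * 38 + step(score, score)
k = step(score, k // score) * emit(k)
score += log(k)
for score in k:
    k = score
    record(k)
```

score = score + log(k)

Transformed code:
score = (k + k + 14) % (k + k)
score = score * 38 + (score + score + score)
k = (score + score + k // score) * emit(k)
score = score + log(k)
for score in k:
    k = score
    record(k)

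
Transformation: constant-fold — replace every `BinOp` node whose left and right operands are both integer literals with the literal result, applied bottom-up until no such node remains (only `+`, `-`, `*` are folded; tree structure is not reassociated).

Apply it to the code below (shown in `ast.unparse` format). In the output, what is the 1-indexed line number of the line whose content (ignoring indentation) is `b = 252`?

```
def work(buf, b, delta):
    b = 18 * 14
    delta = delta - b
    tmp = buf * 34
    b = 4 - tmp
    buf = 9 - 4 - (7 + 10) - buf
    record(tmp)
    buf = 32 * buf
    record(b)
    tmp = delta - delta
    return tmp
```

Transformed code:
def work(buf, b, delta):
    b = 252
    delta = delta - b
    tmp = buf * 34
    b = 4 - tmp
    buf = -12 - buf
    record(tmp)
    buf = 32 * buf
    record(b)
    tmp = delta - delta
    return tmp

2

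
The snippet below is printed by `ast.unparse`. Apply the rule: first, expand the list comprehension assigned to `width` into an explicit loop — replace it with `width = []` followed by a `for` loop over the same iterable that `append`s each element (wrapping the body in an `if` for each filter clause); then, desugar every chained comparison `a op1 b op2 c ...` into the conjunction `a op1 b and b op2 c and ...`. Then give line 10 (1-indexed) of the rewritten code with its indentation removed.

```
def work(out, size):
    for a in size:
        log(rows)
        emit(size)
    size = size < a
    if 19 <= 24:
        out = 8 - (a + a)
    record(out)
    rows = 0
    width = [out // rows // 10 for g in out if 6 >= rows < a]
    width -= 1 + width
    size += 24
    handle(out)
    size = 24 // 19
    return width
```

Transformed code:
def work(out, size):
    for a in size:
        log(rows)
        emit(size)
    size = size < a
    if 19 <= 24:
        out = 8 - (a + a)
    record(out)
    rows = 0
    width = []
    for g in out:
        if 6 >= rows and rows < a:
            width.append(out // rows // 10)
    width -= 1 + width
    size += 24
    handle(out)
    size = 24 // 19
    return width

width = []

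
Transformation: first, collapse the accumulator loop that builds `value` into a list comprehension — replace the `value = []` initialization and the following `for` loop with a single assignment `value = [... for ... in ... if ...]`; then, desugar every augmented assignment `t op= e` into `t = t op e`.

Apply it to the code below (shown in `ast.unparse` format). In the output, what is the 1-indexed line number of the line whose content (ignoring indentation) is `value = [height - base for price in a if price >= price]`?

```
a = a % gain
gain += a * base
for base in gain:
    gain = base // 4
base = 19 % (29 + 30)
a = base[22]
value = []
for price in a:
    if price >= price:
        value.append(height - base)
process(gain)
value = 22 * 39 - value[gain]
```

7

Transformed code:
a = a % gain
gain = gain + a * base
for base in gain:
    gain = base // 4
base = 19 % (29 + 30)
a = base[22]
value = [height - base for price in a if price >= price]
process(gain)
value = 22 * 39 - value[gain]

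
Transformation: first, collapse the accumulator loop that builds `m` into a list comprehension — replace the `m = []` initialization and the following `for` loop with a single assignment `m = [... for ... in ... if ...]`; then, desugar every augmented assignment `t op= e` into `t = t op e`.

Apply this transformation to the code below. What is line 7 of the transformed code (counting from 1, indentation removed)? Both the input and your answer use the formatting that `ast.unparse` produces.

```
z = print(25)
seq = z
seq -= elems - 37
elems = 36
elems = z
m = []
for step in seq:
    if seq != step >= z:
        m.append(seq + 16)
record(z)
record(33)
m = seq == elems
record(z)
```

record(z)

Transformed code:
z = print(25)
seq = z
seq = seq - (elems - 37)
elems = 36
elems = z
m = [seq + 16 for step in seq if seq != step >= z]
record(z)
record(33)
m = seq == elems
record(z)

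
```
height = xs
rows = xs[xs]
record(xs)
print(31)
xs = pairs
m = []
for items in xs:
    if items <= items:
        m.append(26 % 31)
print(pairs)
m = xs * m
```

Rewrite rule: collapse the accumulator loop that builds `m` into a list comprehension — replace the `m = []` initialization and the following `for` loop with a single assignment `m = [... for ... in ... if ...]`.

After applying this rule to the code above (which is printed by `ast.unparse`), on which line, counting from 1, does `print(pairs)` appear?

7

Transformed code:
height = xs
rows = xs[xs]
record(xs)
print(31)
xs = pairs
m = [26 % 31 for items in xs if items <= items]
print(pairs)
m = xs * m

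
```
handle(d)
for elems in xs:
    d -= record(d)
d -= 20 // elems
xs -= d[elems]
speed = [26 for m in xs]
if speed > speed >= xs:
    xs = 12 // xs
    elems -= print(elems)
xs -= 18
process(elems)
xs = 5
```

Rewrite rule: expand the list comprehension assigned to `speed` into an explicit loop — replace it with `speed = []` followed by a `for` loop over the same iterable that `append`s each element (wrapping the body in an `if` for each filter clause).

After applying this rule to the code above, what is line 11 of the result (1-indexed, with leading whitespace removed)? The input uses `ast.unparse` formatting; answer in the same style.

Transformed code:
handle(d)
for elems in xs:
    d -= record(d)
d -= 20 // elems
xs -= d[elems]
speed = []
for m in xs:
    speed.append(26)
if speed > speed >= xs:
    xs = 12 // xs
    elems -= print(elems)
xs -= 18
process(elems)
xs = 5

elems -= print(elems)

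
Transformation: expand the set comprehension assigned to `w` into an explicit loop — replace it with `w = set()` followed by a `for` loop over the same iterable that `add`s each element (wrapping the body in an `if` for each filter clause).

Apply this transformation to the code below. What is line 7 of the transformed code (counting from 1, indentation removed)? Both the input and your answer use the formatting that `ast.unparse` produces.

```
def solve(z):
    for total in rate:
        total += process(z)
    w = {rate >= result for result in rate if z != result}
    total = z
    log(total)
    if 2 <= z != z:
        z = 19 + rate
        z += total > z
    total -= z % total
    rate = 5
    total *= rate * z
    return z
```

w.add(rate >= result)

Transformed code:
def solve(z):
    for total in rate:
        total += process(z)
    w = set()
    for result in rate:
        if z != result:
            w.add(rate >= result)
    total = z
    log(total)
    if 2 <= z != z:
        z = 19 + rate
        z += total > z
    total -= z % total
    rate = 5
    total *= rate * z
    return z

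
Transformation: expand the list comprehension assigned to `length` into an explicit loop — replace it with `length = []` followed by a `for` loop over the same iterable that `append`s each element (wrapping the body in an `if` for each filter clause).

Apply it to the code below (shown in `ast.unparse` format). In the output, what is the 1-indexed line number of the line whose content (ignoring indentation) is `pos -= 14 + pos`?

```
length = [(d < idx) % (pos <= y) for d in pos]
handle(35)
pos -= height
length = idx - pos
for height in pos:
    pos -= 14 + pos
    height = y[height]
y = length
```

Transformed code:
length = []
for d in pos:
    length.append((d < idx) % (pos <= y))
handle(35)
pos -= height
length = idx - pos
for height in pos:
    pos -= 14 + pos
    height = y[height]
y = length

8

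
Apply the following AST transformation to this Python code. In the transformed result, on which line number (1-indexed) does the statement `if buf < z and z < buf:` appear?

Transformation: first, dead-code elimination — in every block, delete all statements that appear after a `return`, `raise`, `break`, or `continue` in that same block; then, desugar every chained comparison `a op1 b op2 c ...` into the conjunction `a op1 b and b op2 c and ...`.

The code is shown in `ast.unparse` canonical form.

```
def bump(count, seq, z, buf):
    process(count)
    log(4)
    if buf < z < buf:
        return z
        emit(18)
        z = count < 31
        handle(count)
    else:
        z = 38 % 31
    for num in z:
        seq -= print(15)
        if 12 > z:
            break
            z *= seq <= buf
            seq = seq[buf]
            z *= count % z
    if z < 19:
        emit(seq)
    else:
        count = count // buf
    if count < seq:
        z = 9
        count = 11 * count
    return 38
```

Transformed code:
def bump(count, seq, z, buf):
    process(count)
    log(4)
    if buf < z and z < buf:
        return z
    else:
        z = 38 % 31
    for num in z:
        seq -= print(15)
        if 12 > z:
            break
    if z < 19:
        emit(seq)
    else:
        count = count // buf
    if count < seq:
        z = 9
        count = 11 * count
    return 38

4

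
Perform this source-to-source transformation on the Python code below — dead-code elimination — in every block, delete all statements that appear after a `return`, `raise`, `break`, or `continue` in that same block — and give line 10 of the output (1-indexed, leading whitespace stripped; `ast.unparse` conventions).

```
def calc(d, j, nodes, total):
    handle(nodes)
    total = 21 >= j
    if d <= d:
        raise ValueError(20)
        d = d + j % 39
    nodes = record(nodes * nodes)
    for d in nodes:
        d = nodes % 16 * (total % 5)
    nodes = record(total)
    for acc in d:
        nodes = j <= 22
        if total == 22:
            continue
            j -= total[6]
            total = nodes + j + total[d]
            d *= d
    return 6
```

Transformed code:
def calc(d, j, nodes, total):
    handle(nodes)
    total = 21 >= j
    if d <= d:
        raise ValueError(20)
    nodes = record(nodes * nodes)
    for d in nodes:
        d = nodes % 16 * (total % 5)
    nodes = record(total)
    for acc in d:
        nodes = j <= 22
        if total == 22:
            continue
    return 6

for acc in d:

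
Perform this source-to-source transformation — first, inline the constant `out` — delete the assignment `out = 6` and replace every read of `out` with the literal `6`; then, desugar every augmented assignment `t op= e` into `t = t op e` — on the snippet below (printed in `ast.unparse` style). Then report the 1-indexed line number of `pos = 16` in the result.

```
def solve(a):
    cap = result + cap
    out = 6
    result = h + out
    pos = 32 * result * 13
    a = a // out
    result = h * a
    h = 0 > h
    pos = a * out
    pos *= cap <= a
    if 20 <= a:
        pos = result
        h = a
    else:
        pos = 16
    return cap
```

Transformed code:
def solve(a):
    cap = result + cap
    result = h + 6
    pos = 32 * result * 13
    a = a // 6
    result = h * a
    h = 0 > h
    pos = a * 6
    pos = pos * (cap <= a)
    if 20 <= a:
        pos = result
        h = a
    else:
        pos = 16
    return cap

14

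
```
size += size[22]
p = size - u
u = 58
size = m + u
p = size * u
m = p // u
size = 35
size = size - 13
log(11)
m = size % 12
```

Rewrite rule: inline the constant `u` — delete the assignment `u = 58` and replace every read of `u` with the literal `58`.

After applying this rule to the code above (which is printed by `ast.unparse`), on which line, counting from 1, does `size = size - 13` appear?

Transformed code:
size += size[22]
p = size - 58
size = m + 58
p = size * 58
m = p // 58
size = 35
size = size - 13
log(11)
m = size % 12

7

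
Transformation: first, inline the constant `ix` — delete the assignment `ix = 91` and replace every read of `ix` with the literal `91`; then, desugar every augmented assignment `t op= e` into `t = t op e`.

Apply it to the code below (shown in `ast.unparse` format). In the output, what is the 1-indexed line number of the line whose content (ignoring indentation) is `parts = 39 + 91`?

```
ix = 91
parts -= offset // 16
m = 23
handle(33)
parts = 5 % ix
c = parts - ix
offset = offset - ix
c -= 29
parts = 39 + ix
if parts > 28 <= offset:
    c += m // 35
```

8

Transformed code:
parts = parts - offset // 16
m = 23
handle(33)
parts = 5 % 91
c = parts - 91
offset = offset - 91
c = c - 29
parts = 39 + 91
if parts > 28 <= offset:
    c = c + m // 35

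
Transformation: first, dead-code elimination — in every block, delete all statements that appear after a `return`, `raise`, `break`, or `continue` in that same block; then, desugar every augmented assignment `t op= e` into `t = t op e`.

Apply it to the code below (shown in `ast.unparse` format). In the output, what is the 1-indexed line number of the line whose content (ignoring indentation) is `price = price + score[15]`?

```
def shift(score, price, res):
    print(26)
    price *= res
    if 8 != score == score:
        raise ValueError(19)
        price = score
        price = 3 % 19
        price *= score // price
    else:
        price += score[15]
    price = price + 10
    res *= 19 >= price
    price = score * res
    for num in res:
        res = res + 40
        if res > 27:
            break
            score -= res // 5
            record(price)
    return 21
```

7

Transformed code:
def shift(score, price, res):
    print(26)
    price = price * res
    if 8 != score == score:
        raise ValueError(19)
    else:
        price = price + score[15]
    price = price + 10
    res = res * (19 >= price)
    price = score * res
    for num in res:
        res = res + 40
        if res > 27:
            break
    return 21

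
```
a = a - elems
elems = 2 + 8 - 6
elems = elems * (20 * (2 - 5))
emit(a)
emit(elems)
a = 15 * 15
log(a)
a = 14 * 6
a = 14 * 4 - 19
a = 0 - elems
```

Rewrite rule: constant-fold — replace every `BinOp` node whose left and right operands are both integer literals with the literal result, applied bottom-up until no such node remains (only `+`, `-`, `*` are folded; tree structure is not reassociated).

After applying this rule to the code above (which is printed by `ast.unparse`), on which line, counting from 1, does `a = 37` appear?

9

Transformed code:
a = a - elems
elems = 4
elems = elems * -60
emit(a)
emit(elems)
a = 225
log(a)
a = 84
a = 37
a = 0 - elems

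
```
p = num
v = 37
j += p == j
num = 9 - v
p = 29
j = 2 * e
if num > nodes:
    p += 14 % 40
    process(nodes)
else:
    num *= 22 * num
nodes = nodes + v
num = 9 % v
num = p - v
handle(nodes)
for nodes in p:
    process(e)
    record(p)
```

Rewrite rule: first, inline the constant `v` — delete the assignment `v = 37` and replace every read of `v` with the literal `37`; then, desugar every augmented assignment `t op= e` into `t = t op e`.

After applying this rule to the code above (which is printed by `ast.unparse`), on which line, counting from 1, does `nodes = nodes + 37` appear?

11

Transformed code:
p = num
j = j + (p == j)
num = 9 - 37
p = 29
j = 2 * e
if num > nodes:
    p = p + 14 % 40
    process(nodes)
else:
    num = num * (22 * num)
nodes = nodes + 37
num = 9 % 37
num = p - 37
handle(nodes)
for nodes in p:
    process(e)
    record(p)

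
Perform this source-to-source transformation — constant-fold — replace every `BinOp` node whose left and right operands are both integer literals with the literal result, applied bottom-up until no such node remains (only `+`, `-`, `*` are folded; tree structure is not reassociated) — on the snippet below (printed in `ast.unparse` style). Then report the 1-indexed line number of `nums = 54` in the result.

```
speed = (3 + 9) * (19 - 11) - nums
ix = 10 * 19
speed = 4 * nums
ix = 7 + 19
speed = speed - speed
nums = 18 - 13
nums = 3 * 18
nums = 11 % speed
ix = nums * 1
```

7

Transformed code:
speed = 96 - nums
ix = 190
speed = 4 * nums
ix = 26
speed = speed - speed
nums = 5
nums = 54
nums = 11 % speed
ix = nums * 1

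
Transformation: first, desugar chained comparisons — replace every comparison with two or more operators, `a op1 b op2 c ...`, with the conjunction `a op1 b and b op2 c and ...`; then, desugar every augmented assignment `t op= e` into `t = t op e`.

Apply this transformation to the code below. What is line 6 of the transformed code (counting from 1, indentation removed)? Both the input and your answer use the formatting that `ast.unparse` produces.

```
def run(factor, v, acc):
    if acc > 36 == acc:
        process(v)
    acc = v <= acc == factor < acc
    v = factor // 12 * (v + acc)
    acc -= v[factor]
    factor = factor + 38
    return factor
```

Transformed code:
def run(factor, v, acc):
    if acc > 36 and 36 == acc:
        process(v)
    acc = v <= acc and acc == factor and (factor < acc)
    v = factor // 12 * (v + acc)
    acc = acc - v[factor]
    factor = factor + 38
    return factor

acc = acc - v[factor]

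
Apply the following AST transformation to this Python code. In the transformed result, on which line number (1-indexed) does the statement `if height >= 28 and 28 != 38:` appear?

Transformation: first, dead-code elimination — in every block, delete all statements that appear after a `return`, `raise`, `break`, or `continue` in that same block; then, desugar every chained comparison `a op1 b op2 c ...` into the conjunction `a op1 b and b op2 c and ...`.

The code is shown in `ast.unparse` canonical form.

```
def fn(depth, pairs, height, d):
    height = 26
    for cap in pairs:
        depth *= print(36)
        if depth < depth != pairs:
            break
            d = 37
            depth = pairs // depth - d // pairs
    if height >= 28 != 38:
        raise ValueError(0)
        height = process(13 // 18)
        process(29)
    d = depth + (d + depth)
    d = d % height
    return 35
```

Transformed code:
def fn(depth, pairs, height, d):
    height = 26
    for cap in pairs:
        depth *= print(36)
        if depth < depth and depth != pairs:
            break
    if height >= 28 and 28 != 38:
        raise ValueError(0)
    d = depth + (d + depth)
    d = d % height
    return 35

7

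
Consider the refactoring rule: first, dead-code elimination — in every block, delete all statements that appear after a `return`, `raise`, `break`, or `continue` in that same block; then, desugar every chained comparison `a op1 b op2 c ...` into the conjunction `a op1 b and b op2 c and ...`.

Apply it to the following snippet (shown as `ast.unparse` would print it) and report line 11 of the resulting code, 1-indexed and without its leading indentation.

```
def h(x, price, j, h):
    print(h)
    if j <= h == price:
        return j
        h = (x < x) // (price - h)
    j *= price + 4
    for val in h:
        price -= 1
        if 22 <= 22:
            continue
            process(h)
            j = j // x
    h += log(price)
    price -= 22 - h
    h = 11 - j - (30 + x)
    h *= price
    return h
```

price -= 22 - h

Transformed code:
def h(x, price, j, h):
    print(h)
    if j <= h and h == price:
        return j
    j *= price + 4
    for val in h:
        price -= 1
        if 22 <= 22:
            continue
    h += log(price)
    price -= 22 - h
    h = 11 - j - (30 + x)
    h *= price
    return h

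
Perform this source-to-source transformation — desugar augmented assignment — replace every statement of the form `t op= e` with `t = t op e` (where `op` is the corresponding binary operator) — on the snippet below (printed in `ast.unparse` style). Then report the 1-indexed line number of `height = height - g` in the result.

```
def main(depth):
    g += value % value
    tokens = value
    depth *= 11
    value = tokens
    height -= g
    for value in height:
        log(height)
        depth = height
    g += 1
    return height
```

6

Transformed code:
def main(depth):
    g = g + value % value
    tokens = value
    depth = depth * 11
    value = tokens
    height = height - g
    for value in height:
        log(height)
        depth = height
    g = g + 1
    return height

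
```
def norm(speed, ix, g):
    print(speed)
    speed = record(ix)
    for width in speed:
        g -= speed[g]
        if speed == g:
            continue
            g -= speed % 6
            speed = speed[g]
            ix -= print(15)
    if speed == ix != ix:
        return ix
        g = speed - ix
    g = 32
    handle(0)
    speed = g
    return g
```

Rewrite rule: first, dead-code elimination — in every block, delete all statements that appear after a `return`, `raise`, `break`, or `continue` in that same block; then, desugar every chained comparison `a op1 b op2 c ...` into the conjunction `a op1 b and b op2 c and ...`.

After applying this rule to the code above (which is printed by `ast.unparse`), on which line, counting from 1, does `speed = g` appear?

Transformed code:
def norm(speed, ix, g):
    print(speed)
    speed = record(ix)
    for width in speed:
        g -= speed[g]
        if speed == g:
            continue
    if speed == ix and ix != ix:
        return ix
    g = 32
    handle(0)
    speed = g
    return g

12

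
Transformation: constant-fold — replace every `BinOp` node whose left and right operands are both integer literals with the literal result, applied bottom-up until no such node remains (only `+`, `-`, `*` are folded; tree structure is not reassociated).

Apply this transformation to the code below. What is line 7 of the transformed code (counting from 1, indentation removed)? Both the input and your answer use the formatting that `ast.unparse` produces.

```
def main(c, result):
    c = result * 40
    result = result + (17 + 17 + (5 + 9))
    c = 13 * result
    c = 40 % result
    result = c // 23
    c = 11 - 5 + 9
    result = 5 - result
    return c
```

Transformed code:
def main(c, result):
    c = result * 40
    result = result + 48
    c = 13 * result
    c = 40 % result
    result = c // 23
    c = 15
    result = 5 - result
    return c

c = 15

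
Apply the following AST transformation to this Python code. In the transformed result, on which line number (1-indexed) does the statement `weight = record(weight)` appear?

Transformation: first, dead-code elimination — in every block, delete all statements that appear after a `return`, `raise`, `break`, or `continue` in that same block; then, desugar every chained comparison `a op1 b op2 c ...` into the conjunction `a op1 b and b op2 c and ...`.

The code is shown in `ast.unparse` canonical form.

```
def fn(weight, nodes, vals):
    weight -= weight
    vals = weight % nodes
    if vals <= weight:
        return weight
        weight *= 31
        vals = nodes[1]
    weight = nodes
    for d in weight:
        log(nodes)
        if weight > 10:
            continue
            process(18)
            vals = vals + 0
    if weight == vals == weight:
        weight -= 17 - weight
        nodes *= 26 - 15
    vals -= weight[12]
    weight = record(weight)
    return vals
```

15

Transformed code:
def fn(weight, nodes, vals):
    weight -= weight
    vals = weight % nodes
    if vals <= weight:
        return weight
    weight = nodes
    for d in weight:
        log(nodes)
        if weight > 10:
            continue
    if weight == vals and vals == weight:
        weight -= 17 - weight
        nodes *= 26 - 15
    vals -= weight[12]
    weight = record(weight)
    return vals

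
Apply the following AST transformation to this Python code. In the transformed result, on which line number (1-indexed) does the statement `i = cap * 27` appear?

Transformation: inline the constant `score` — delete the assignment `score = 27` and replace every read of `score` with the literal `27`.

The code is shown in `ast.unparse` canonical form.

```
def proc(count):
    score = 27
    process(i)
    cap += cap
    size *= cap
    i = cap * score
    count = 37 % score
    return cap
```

Transformed code:
def proc(count):
    process(i)
    cap += cap
    size *= cap
    i = cap * 27
    count = 37 % 27
    return cap

5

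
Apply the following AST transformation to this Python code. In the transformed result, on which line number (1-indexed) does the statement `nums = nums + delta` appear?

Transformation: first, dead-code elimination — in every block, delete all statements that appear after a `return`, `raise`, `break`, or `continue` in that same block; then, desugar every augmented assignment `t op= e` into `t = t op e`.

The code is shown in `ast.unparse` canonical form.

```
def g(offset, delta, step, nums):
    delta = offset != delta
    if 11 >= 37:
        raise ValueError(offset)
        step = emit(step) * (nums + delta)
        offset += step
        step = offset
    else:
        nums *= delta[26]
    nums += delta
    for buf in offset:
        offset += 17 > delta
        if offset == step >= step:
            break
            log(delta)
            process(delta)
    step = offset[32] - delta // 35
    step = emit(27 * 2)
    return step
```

Transformed code:
def g(offset, delta, step, nums):
    delta = offset != delta
    if 11 >= 37:
        raise ValueError(offset)
    else:
        nums = nums * delta[26]
    nums = nums + delta
    for buf in offset:
        offset = offset + (17 > delta)
        if offset == step >= step:
            break
    step = offset[32] - delta // 35
    step = emit(27 * 2)
    return step

7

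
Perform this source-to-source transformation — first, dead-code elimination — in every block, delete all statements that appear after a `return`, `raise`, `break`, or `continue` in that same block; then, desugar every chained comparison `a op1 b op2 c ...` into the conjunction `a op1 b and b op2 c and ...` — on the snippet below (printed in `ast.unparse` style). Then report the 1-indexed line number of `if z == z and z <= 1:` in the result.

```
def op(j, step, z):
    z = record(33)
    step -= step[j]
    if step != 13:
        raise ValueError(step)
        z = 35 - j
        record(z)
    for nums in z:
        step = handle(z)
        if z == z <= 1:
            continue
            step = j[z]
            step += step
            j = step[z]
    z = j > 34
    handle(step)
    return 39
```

8

Transformed code:
def op(j, step, z):
    z = record(33)
    step -= step[j]
    if step != 13:
        raise ValueError(step)
    for nums in z:
        step = handle(z)
        if z == z and z <= 1:
            continue
    z = j > 34
    handle(step)
    return 39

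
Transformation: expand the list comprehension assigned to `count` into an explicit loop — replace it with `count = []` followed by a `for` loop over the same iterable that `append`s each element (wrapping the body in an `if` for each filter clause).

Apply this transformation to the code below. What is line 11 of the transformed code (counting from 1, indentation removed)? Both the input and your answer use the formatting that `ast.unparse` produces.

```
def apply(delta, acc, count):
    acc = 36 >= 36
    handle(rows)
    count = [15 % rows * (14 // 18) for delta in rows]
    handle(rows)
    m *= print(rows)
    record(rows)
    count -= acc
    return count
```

Transformed code:
def apply(delta, acc, count):
    acc = 36 >= 36
    handle(rows)
    count = []
    for delta in rows:
        count.append(15 % rows * (14 // 18))
    handle(rows)
    m *= print(rows)
    record(rows)
    count -= acc
    return count

return count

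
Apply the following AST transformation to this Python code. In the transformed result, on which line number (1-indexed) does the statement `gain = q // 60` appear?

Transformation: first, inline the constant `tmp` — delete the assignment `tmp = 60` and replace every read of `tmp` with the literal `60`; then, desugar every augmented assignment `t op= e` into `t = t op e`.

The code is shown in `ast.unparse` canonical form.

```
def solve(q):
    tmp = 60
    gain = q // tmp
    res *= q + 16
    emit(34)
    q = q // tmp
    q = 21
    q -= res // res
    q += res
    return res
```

2

Transformed code:
def solve(q):
    gain = q // 60
    res = res * (q + 16)
    emit(34)
    q = q // 60
    q = 21
    q = q - res // res
    q = q + res
    return res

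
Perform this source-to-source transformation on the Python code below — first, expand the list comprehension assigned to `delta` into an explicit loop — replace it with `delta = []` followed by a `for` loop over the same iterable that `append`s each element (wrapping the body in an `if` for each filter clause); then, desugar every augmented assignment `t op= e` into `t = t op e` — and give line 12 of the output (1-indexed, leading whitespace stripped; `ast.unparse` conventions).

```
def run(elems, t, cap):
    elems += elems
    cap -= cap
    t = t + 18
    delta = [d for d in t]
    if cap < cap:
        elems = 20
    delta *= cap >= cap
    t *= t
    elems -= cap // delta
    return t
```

elems = elems - cap // delta

Transformed code:
def run(elems, t, cap):
    elems = elems + elems
    cap = cap - cap
    t = t + 18
    delta = []
    for d in t:
        delta.append(d)
    if cap < cap:
        elems = 20
    delta = delta * (cap >= cap)
    t = t * t
    elems = elems - cap // delta
    return t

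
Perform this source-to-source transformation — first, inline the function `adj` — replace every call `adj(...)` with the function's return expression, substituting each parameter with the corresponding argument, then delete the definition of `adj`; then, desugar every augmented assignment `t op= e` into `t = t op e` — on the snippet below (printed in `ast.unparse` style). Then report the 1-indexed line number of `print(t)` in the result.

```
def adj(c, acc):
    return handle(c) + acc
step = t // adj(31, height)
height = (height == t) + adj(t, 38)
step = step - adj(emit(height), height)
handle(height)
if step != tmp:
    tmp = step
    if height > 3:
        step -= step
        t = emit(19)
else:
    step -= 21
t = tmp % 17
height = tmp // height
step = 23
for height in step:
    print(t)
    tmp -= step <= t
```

Transformed code:
step = t // (handle(31) + height)
height = (height == t) + (handle(t) + 38)
step = step - (handle(emit(height)) + height)
handle(height)
if step != tmp:
    tmp = step
    if height > 3:
        step = step - step
        t = emit(19)
else:
    step = step - 21
t = tmp % 17
height = tmp // height
step = 23
for height in step:
    print(t)
    tmp = tmp - (step <= t)

16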